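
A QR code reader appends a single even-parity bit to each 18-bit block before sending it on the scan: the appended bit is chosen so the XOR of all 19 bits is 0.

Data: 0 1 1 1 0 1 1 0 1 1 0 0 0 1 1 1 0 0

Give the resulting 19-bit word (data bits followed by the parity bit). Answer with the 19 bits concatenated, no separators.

XOR of the 18 data bits: 0⊕1⊕1⊕1⊕0⊕1⊕1⊕0⊕1⊕1⊕0⊕0⊕0⊕1⊕1⊕1⊕0⊕0 = 0
Parity bit = 0 (so all 19 bits XOR to 0).

0111011011000111000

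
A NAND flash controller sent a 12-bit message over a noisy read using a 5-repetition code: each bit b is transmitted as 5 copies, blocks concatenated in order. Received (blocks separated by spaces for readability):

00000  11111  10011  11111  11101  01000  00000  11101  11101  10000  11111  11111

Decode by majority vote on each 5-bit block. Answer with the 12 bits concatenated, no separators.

011110011011

Block 1 (00000): 0 ones → 0
Block 2 (11111): 5 ones → 1
Block 3 (10011): 3 ones → 1
Block 4 (11111): 5 ones → 1
Block 5 (11101): 4 ones → 1
Block 6 (01000): 1 one → 0
Block 7 (00000): 0 ones → 0
Block 8 (11101): 4 ones → 1
Block 9 (11101): 4 ones → 1
Block 10 (10000): 1 one → 0
Block 11 (11111): 5 ones → 1
Block 12 (11111): 5 ones → 1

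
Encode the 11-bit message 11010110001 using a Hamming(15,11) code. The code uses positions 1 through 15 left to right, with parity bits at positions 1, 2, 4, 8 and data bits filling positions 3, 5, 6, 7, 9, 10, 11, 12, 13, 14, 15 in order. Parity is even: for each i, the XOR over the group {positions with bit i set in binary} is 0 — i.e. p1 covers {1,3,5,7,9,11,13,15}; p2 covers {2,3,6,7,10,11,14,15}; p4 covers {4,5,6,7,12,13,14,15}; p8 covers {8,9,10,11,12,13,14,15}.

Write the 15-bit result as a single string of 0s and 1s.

Place data at non-parity positions: p1 p2 1 p4 1 0 1 p8 0 1 1 0 0 0 1
p1 (pos 1,3,5,7,9,11,13,15): XOR of data positions = 1⊕1⊕1⊕0⊕1⊕0⊕1 = 1
p2 (pos 2,3,6,7,10,11,14,15): XOR of data positions = 1⊕0⊕1⊕1⊕1⊕0⊕1 = 1
p4 (pos 4,5,6,7,12,13,14,15): XOR of data positions = 1⊕0⊕1⊕0⊕0⊕0⊕1 = 1
p8 (pos 8,9,10,11,12,13,14,15): XOR of data positions = 0⊕1⊕1⊕0⊕0⊕0⊕1 = 1
Codeword: 111110110110001

111110110110001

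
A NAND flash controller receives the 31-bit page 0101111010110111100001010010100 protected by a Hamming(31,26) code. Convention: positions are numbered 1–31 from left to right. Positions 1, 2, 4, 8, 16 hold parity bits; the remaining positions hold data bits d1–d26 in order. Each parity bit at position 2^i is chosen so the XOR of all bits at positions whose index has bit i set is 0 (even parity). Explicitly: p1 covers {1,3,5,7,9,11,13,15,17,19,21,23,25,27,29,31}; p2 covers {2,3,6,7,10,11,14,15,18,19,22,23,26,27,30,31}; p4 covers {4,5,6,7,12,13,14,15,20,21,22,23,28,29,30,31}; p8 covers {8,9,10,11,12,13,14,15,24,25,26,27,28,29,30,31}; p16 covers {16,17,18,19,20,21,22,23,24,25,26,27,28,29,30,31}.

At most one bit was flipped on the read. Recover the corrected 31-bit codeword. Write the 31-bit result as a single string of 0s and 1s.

0100111010110111100001010010100

s1 (pos 1,3,5,7,9,11,13,15,17,19,21,23,25,27,29,31): 0⊕0⊕1⊕1⊕1⊕1⊕0⊕1⊕1⊕0⊕0⊕0⊕0⊕1⊕1⊕0 = 0
s2 (pos 2,3,6,7,10,11,14,15,18,19,22,23,26,27,30,31): 1⊕0⊕1⊕1⊕0⊕1⊕1⊕1⊕0⊕0⊕1⊕0⊕0⊕1⊕0⊕0 = 0
s4 (pos 4,5,6,7,12,13,14,15,20,21,22,23,28,29,30,31): 1⊕1⊕1⊕1⊕1⊕0⊕1⊕1⊕0⊕0⊕1⊕0⊕0⊕1⊕0⊕0 = 1
s8 (pos 8,9,10,11,12,13,14,15,24,25,26,27,28,29,30,31): 0⊕1⊕0⊕1⊕1⊕0⊕1⊕1⊕1⊕0⊕0⊕1⊕0⊕1⊕0⊕0 = 0
s16 (pos 16,17,18,19,20,21,22,23,24,25,26,27,28,29,30,31): 1⊕1⊕0⊕0⊕0⊕0⊕1⊕0⊕1⊕0⊕0⊕1⊕0⊕1⊕0⊕0 = 0
Syndrome s16…s1 = 00100 → error at position 4.
Flip position 4: 0101111010110111100001010010100 → 0100111010110111100001010010100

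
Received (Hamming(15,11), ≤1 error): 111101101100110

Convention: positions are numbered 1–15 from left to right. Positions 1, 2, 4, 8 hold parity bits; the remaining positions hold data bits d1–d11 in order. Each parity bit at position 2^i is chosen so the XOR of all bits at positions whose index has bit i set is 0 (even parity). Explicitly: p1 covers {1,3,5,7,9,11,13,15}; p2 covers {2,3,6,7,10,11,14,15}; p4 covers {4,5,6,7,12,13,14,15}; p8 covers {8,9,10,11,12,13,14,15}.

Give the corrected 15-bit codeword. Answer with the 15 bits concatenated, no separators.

111111101100110

s1 (pos 1,3,5,7,9,11,13,15): 1⊕1⊕0⊕1⊕1⊕0⊕1⊕0 = 1
s2 (pos 2,3,6,7,10,11,14,15): 1⊕1⊕1⊕1⊕1⊕0⊕1⊕0 = 0
s4 (pos 4,5,6,7,12,13,14,15): 1⊕0⊕1⊕1⊕0⊕1⊕1⊕0 = 1
s8 (pos 8,9,10,11,12,13,14,15): 0⊕1⊕1⊕0⊕0⊕1⊕1⊕0 = 0
Syndrome s8…s1 = 0101 → error at position 5.
Flip position 5: 111101101100110 → 111111101100110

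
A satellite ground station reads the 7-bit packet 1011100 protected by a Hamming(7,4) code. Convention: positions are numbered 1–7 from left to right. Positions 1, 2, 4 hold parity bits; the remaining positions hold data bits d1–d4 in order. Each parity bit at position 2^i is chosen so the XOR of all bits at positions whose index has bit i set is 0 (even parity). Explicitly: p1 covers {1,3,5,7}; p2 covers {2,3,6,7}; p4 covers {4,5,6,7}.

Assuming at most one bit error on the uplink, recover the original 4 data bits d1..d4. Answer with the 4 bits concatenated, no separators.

0100

s1 (pos 1,3,5,7): 1⊕1⊕1⊕0 = 1
s2 (pos 2,3,6,7): 0⊕1⊕0⊕0 = 1
s4 (pos 4,5,6,7): 1⊕1⊕0⊕0 = 0
Syndrome s4…s1 = 011 → error at position 3.
Flip position 3: 1011100 → 1001100
Read data bits from positions 3,5,6,7: 0100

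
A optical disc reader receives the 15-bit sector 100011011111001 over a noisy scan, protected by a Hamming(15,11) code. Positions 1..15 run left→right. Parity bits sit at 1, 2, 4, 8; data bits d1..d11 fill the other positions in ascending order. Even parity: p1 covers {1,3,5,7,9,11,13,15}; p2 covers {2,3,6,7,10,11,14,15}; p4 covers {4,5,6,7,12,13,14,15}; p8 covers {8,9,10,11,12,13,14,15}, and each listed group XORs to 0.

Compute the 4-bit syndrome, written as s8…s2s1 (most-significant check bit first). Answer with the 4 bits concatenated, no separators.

s1 (pos 1,3,5,7,9,11,13,15): 1⊕0⊕1⊕0⊕1⊕1⊕0⊕1 = 1
s2 (pos 2,3,6,7,10,11,14,15): 0⊕0⊕1⊕0⊕1⊕1⊕0⊕1 = 0
s4 (pos 4,5,6,7,12,13,14,15): 0⊕1⊕1⊕0⊕1⊕0⊕0⊕1 = 0
s8 (pos 8,9,10,11,12,13,14,15): 1⊕1⊕1⊕1⊕1⊕0⊕0⊕1 = 0
Syndrome s8…s1 = 0001 → error at position 1.

0001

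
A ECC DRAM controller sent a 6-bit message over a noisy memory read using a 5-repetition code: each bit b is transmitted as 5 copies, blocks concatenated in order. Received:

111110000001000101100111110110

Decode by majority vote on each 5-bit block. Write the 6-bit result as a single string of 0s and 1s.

100111

Block 1 (11111): 5 ones → 1
Block 2 (00000): 0 ones → 0
Block 3 (01000): 1 one → 0
Block 4 (10110): 3 ones → 1
Block 5 (01111): 4 ones → 1
Block 6 (10110): 3 ones → 1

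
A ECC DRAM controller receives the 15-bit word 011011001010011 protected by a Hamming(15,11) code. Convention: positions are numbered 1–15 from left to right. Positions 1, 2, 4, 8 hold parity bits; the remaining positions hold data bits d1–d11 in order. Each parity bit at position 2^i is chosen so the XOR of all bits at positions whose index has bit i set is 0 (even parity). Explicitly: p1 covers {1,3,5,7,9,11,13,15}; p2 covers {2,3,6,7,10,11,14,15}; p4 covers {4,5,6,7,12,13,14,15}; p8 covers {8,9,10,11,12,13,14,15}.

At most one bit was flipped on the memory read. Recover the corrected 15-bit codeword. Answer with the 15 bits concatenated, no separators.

s1 (pos 1,3,5,7,9,11,13,15): 0⊕1⊕1⊕0⊕1⊕1⊕0⊕1 = 1
s2 (pos 2,3,6,7,10,11,14,15): 1⊕1⊕1⊕0⊕0⊕1⊕1⊕1 = 0
s4 (pos 4,5,6,7,12,13,14,15): 0⊕1⊕1⊕0⊕0⊕0⊕1⊕1 = 0
s8 (pos 8,9,10,11,12,13,14,15): 0⊕1⊕0⊕1⊕0⊕0⊕1⊕1 = 0
Syndrome s8…s1 = 0001 → error at position 1.
Flip position 1: 011011001010011 → 111011001010011

111011001010011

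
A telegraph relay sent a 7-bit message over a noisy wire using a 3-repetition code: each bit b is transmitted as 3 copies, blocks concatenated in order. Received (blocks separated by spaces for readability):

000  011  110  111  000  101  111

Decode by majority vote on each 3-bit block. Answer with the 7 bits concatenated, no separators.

0111011

Block 1 (000): 0 ones → 0
Block 2 (011): 2 ones → 1
Block 3 (110): 2 ones → 1
Block 4 (111): 3 ones → 1
Block 5 (000): 0 ones → 0
Block 6 (101): 2 ones → 1
Block 7 (111): 3 ones → 1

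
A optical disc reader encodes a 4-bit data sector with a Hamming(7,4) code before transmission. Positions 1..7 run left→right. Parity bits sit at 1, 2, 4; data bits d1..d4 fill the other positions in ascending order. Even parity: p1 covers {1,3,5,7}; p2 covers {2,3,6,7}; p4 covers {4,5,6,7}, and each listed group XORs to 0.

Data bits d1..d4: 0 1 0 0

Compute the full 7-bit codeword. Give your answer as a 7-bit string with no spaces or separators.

1001100

Place data at non-parity positions: p1 p2 0 p4 1 0 0
p1 (pos 1,3,5,7): XOR of data positions = 0⊕1⊕0 = 1
p2 (pos 2,3,6,7): XOR of data positions = 0⊕0⊕0 = 0
p4 (pos 4,5,6,7): XOR of data positions = 1⊕0⊕0 = 1
Codeword: 1001100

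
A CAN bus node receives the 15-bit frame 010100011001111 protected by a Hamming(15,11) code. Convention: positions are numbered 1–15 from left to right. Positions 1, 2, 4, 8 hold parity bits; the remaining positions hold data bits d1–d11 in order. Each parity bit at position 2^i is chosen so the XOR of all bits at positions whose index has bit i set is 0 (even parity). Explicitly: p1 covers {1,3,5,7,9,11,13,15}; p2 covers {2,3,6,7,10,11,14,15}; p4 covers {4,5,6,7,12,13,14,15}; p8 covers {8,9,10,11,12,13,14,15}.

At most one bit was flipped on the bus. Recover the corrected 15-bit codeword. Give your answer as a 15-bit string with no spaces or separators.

010100111001111

s1 (pos 1,3,5,7,9,11,13,15): 0⊕0⊕0⊕0⊕1⊕0⊕1⊕1 = 1
s2 (pos 2,3,6,7,10,11,14,15): 1⊕0⊕0⊕0⊕0⊕0⊕1⊕1 = 1
s4 (pos 4,5,6,7,12,13,14,15): 1⊕0⊕0⊕0⊕1⊕1⊕1⊕1 = 1
s8 (pos 8,9,10,11,12,13,14,15): 1⊕1⊕0⊕0⊕1⊕1⊕1⊕1 = 0
Syndrome s8…s1 = 0111 → error at position 7.
Flip position 7: 010100011001111 → 010100111001111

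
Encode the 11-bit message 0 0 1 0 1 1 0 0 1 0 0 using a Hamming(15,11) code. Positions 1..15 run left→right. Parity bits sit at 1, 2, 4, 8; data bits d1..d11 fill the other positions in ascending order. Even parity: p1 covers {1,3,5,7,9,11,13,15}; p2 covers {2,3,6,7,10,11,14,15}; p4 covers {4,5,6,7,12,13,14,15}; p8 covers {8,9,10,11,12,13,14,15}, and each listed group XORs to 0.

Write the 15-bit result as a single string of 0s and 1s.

000001011100100

Place data at non-parity positions: p1 p2 0 p4 0 1 0 p8 1 1 0 0 1 0 0
p1 (pos 1,3,5,7,9,11,13,15): XOR of data positions = 0⊕0⊕0⊕1⊕0⊕1⊕0 = 0
p2 (pos 2,3,6,7,10,11,14,15): XOR of data positions = 0⊕1⊕0⊕1⊕0⊕0⊕0 = 0
p4 (pos 4,5,6,7,12,13,14,15): XOR of data positions = 0⊕1⊕0⊕0⊕1⊕0⊕0 = 0
p8 (pos 8,9,10,11,12,13,14,15): XOR of data positions = 1⊕1⊕0⊕0⊕1⊕0⊕0 = 1
Codeword: 000001011100100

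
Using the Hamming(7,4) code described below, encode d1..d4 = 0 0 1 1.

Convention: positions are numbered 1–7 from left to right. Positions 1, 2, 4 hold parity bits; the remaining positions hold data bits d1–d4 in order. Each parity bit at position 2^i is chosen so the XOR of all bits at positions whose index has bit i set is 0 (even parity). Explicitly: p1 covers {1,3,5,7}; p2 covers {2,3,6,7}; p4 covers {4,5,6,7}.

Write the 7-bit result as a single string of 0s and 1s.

Place data at non-parity positions: p1 p2 0 p4 0 1 1
p1 (pos 1,3,5,7): XOR of data positions = 0⊕0⊕1 = 1
p2 (pos 2,3,6,7): XOR of data positions = 0⊕1⊕1 = 0
p4 (pos 4,5,6,7): XOR of data positions = 0⊕1⊕1 = 0
Codeword: 1000011

1000011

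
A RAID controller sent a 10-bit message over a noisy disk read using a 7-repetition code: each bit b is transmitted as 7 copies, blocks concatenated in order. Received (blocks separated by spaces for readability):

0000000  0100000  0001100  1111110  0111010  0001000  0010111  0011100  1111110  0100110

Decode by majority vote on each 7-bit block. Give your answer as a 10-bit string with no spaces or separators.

0001101010

Block 1 (0000000): 0 ones → 0
Block 2 (0100000): 1 one → 0
Block 3 (0001100): 2 ones → 0
Block 4 (1111110): 6 ones → 1
Block 5 (0111010): 4 ones → 1
Block 6 (0001000): 1 one → 0
Block 7 (0010111): 4 ones → 1
Block 8 (0011100): 3 ones → 0
Block 9 (1111110): 6 ones → 1
Block 10 (0100110): 3 ones → 0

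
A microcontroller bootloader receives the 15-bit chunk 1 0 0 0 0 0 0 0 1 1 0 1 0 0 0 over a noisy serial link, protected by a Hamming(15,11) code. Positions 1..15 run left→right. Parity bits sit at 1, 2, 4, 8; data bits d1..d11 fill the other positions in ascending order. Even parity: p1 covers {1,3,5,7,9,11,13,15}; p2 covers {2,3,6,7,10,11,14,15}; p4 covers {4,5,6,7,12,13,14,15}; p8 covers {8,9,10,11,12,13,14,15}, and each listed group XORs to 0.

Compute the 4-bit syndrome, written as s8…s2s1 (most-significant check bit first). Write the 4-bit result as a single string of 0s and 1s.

1110

s1 (pos 1,3,5,7,9,11,13,15): 1⊕0⊕0⊕0⊕1⊕0⊕0⊕0 = 0
s2 (pos 2,3,6,7,10,11,14,15): 0⊕0⊕0⊕0⊕1⊕0⊕0⊕0 = 1
s4 (pos 4,5,6,7,12,13,14,15): 0⊕0⊕0⊕0⊕1⊕0⊕0⊕0 = 1
s8 (pos 8,9,10,11,12,13,14,15): 0⊕1⊕1⊕0⊕1⊕0⊕0⊕0 = 1
Syndrome s8…s1 = 1110 → error at position 14.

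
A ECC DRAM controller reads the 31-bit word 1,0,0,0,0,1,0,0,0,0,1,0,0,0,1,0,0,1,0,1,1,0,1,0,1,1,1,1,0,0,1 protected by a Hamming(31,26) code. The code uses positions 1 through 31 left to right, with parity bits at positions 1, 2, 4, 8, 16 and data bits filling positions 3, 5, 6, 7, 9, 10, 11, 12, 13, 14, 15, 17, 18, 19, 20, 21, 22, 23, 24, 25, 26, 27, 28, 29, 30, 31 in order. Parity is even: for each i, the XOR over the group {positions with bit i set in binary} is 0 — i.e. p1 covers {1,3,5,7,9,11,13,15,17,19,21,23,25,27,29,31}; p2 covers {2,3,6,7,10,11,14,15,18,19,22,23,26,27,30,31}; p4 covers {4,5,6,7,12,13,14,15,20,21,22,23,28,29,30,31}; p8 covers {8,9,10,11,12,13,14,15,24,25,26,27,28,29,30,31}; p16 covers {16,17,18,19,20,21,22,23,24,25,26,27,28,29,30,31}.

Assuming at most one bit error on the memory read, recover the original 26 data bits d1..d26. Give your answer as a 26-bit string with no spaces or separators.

s1 (pos 1,3,5,7,9,11,13,15,17,19,21,23,25,27,29,31): 1⊕0⊕0⊕0⊕0⊕1⊕0⊕1⊕0⊕0⊕1⊕1⊕1⊕1⊕0⊕1 = 0
s2 (pos 2,3,6,7,10,11,14,15,18,19,22,23,26,27,30,31): 0⊕0⊕1⊕0⊕0⊕1⊕0⊕1⊕1⊕0⊕0⊕1⊕1⊕1⊕0⊕1 = 0
s4 (pos 4,5,6,7,12,13,14,15,20,21,22,23,28,29,30,31): 0⊕0⊕1⊕0⊕0⊕0⊕0⊕1⊕1⊕1⊕0⊕1⊕1⊕0⊕0⊕1 = 1
s8 (pos 8,9,10,11,12,13,14,15,24,25,26,27,28,29,30,31): 0⊕0⊕0⊕1⊕0⊕0⊕0⊕1⊕0⊕1⊕1⊕1⊕1⊕0⊕0⊕1 = 1
s16 (pos 16,17,18,19,20,21,22,23,24,25,26,27,28,29,30,31): 0⊕0⊕1⊕0⊕1⊕1⊕0⊕1⊕0⊕1⊕1⊕1⊕1⊕0⊕0⊕1 = 1
Syndrome s16…s1 = 11100 → error at position 28.
Flip position 28: 1000010000100010010110101111001 → 1000010000100010010110101110001
Read data bits from positions 3,5,6,7,9,10,11,12,13,14,15,17,18,19,20,21,22,23,24,25,26,27,28,29,30,31: 00100010001010110101110001

00100010001010110101110001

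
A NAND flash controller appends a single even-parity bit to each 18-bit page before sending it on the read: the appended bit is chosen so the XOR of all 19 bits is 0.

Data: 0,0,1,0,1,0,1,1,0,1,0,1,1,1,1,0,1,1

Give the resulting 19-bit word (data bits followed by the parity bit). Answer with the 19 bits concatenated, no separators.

0010101101011110111

XOR of the 18 data bits: 0⊕0⊕1⊕0⊕1⊕0⊕1⊕1⊕0⊕1⊕0⊕1⊕1⊕1⊕1⊕0⊕1⊕1 = 1
Parity bit = 1 (so all 19 bits XOR to 0).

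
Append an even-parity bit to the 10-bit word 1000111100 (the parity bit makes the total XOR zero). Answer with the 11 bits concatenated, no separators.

10001111001

XOR of the 10 data bits: 1⊕0⊕0⊕0⊕1⊕1⊕1⊕1⊕0⊕0 = 1
Parity bit = 1 (so all 11 bits XOR to 0).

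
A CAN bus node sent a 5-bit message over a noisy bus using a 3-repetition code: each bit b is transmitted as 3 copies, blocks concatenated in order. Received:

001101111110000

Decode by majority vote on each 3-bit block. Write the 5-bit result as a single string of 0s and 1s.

Block 1 (001): 1 one → 0
Block 2 (101): 2 ones → 1
Block 3 (111): 3 ones → 1
Block 4 (110): 2 ones → 1
Block 5 (000): 0 ones → 0

01110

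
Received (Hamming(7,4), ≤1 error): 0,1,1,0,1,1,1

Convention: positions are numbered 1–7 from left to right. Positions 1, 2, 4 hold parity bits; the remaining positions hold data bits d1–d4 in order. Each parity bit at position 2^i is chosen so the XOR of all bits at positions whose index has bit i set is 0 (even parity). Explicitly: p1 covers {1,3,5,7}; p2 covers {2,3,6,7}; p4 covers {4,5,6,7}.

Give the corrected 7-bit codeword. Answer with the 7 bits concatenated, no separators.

0110011

s1 (pos 1,3,5,7): 0⊕1⊕1⊕1 = 1
s2 (pos 2,3,6,7): 1⊕1⊕1⊕1 = 0
s4 (pos 4,5,6,7): 0⊕1⊕1⊕1 = 1
Syndrome s4…s1 = 101 → error at position 5.
Flip position 5: 0110111 → 0110011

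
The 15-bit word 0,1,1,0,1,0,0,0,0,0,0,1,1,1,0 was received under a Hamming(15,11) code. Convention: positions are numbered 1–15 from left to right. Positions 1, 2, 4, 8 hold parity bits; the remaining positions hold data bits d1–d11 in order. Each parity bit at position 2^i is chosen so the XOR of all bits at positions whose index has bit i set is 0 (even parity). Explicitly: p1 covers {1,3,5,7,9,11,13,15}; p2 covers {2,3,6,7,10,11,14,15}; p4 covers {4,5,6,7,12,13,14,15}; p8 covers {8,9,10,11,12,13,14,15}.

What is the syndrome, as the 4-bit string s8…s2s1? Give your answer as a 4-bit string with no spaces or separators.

1011

s1 (pos 1,3,5,7,9,11,13,15): 0⊕1⊕1⊕0⊕0⊕0⊕1⊕0 = 1
s2 (pos 2,3,6,7,10,11,14,15): 1⊕1⊕0⊕0⊕0⊕0⊕1⊕0 = 1
s4 (pos 4,5,6,7,12,13,14,15): 0⊕1⊕0⊕0⊕1⊕1⊕1⊕0 = 0
s8 (pos 8,9,10,11,12,13,14,15): 0⊕0⊕0⊕0⊕1⊕1⊕1⊕0 = 1
Syndrome s8…s1 = 1011 → error at position 11.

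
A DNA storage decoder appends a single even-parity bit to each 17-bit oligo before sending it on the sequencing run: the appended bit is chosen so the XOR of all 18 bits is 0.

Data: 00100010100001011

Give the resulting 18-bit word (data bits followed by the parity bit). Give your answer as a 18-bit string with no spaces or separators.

001000101000010110

XOR of the 17 data bits: 0⊕0⊕1⊕0⊕0⊕0⊕1⊕0⊕1⊕0⊕0⊕0⊕0⊕1⊕0⊕1⊕1 = 0
Parity bit = 0 (so all 18 bits XOR to 0).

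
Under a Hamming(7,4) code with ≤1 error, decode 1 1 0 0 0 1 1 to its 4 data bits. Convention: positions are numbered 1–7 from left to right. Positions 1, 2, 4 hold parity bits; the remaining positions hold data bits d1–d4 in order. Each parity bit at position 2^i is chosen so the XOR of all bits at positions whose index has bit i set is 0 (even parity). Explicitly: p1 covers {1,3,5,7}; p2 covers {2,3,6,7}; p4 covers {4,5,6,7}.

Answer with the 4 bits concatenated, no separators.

s1 (pos 1,3,5,7): 1⊕0⊕0⊕1 = 0
s2 (pos 2,3,6,7): 1⊕0⊕1⊕1 = 1
s4 (pos 4,5,6,7): 0⊕0⊕1⊕1 = 0
Syndrome s4…s1 = 010 → error at position 2.
Flip position 2: 1100011 → 1000011
Read data bits from positions 3,5,6,7: 0011

0011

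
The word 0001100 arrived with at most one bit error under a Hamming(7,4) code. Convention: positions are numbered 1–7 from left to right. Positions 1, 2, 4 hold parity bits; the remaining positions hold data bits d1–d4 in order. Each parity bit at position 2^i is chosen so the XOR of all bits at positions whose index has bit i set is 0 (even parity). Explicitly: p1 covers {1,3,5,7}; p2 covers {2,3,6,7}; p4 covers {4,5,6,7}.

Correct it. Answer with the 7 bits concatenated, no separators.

1001100

s1 (pos 1,3,5,7): 0⊕0⊕1⊕0 = 1
s2 (pos 2,3,6,7): 0⊕0⊕0⊕0 = 0
s4 (pos 4,5,6,7): 1⊕1⊕0⊕0 = 0
Syndrome s4…s1 = 001 → error at position 1.
Flip position 1: 0001100 → 1001100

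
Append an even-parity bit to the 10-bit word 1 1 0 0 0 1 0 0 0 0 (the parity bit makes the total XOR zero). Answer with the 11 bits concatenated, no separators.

11000100001

XOR of the 10 data bits: 1⊕1⊕0⊕0⊕0⊕1⊕0⊕0⊕0⊕0 = 1
Parity bit = 1 (so all 11 bits XOR to 0).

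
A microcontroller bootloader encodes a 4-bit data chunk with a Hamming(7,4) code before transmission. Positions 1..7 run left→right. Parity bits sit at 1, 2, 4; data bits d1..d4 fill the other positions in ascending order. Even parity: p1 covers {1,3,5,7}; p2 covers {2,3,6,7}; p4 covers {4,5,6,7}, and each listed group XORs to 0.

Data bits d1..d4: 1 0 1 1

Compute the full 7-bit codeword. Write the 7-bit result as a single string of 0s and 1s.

0110011

Place data at non-parity positions: p1 p2 1 p4 0 1 1
p1 (pos 1,3,5,7): XOR of data positions = 1⊕0⊕1 = 0
p2 (pos 2,3,6,7): XOR of data positions = 1⊕1⊕1 = 1
p4 (pos 4,5,6,7): XOR of data positions = 0⊕1⊕1 = 0
Codeword: 0110011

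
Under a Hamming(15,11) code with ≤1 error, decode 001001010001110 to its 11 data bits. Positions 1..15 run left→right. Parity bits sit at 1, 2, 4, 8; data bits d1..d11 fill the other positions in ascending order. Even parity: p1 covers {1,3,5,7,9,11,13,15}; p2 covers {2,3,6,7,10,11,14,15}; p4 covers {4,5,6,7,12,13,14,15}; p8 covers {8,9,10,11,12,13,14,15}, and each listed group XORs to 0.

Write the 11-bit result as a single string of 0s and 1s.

s1 (pos 1,3,5,7,9,11,13,15): 0⊕1⊕0⊕0⊕0⊕0⊕1⊕0 = 0
s2 (pos 2,3,6,7,10,11,14,15): 0⊕1⊕1⊕0⊕0⊕0⊕1⊕0 = 1
s4 (pos 4,5,6,7,12,13,14,15): 0⊕0⊕1⊕0⊕1⊕1⊕1⊕0 = 0
s8 (pos 8,9,10,11,12,13,14,15): 1⊕0⊕0⊕0⊕1⊕1⊕1⊕0 = 0
Syndrome s8…s1 = 0010 → error at position 2.
Flip position 2: 001001010001110 → 011001010001110
Read data bits from positions 3,5,6,7,9,10,11,12,13,14,15: 10100001110

10100001110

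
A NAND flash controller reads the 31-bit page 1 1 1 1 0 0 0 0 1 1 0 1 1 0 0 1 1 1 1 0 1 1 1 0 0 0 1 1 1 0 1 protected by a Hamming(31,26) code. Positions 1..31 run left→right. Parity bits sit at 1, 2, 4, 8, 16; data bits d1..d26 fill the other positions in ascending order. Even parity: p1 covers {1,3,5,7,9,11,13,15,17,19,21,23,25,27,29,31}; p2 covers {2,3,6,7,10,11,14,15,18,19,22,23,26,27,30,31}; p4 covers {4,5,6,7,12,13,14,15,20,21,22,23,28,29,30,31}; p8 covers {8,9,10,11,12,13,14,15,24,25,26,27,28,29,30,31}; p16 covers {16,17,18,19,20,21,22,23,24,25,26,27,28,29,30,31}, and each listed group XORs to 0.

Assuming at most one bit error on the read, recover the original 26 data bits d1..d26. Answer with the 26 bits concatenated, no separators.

10001101100111011000011101

s1 (pos 1,3,5,7,9,11,13,15,17,19,21,23,25,27,29,31): 1⊕1⊕0⊕0⊕1⊕0⊕1⊕0⊕1⊕1⊕1⊕1⊕0⊕1⊕1⊕1 = 1
s2 (pos 2,3,6,7,10,11,14,15,18,19,22,23,26,27,30,31): 1⊕1⊕0⊕0⊕1⊕0⊕0⊕0⊕1⊕1⊕1⊕1⊕0⊕1⊕0⊕1 = 1
s4 (pos 4,5,6,7,12,13,14,15,20,21,22,23,28,29,30,31): 1⊕0⊕0⊕0⊕1⊕1⊕0⊕0⊕0⊕1⊕1⊕1⊕1⊕1⊕0⊕1 = 1
s8 (pos 8,9,10,11,12,13,14,15,24,25,26,27,28,29,30,31): 0⊕1⊕1⊕0⊕1⊕1⊕0⊕0⊕0⊕0⊕0⊕1⊕1⊕1⊕0⊕1 = 0
s16 (pos 16,17,18,19,20,21,22,23,24,25,26,27,28,29,30,31): 1⊕1⊕1⊕1⊕0⊕1⊕1⊕1⊕0⊕0⊕0⊕1⊕1⊕1⊕0⊕1 = 1
Syndrome s16…s1 = 10111 → error at position 23.
Flip position 23: 1111000011011001111011100011101 → 1111000011011001111011000011101
Read data bits from positions 3,5,6,7,9,10,11,12,13,14,15,17,18,19,20,21,22,23,24,25,26,27,28,29,30,31: 10001101100111011000011101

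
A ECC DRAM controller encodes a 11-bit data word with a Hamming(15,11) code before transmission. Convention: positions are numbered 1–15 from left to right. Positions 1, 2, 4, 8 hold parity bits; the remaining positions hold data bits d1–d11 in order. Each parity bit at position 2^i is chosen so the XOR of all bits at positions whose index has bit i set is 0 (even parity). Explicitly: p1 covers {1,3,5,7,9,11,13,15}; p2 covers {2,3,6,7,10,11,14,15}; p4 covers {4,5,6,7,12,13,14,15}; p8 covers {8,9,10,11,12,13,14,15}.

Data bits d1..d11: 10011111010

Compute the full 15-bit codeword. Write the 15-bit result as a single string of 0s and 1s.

011100111111010

Place data at non-parity positions: p1 p2 1 p4 0 0 1 p8 1 1 1 1 0 1 0
p1 (pos 1,3,5,7,9,11,13,15): XOR of data positions = 1⊕0⊕1⊕1⊕1⊕0⊕0 = 0
p2 (pos 2,3,6,7,10,11,14,15): XOR of data positions = 1⊕0⊕1⊕1⊕1⊕1⊕0 = 1
p4 (pos 4,5,6,7,12,13,14,15): XOR of data positions = 0⊕0⊕1⊕1⊕0⊕1⊕0 = 1
p8 (pos 8,9,10,11,12,13,14,15): XOR of data positions = 1⊕1⊕1⊕1⊕0⊕1⊕0 = 1
Codeword: 011100111111010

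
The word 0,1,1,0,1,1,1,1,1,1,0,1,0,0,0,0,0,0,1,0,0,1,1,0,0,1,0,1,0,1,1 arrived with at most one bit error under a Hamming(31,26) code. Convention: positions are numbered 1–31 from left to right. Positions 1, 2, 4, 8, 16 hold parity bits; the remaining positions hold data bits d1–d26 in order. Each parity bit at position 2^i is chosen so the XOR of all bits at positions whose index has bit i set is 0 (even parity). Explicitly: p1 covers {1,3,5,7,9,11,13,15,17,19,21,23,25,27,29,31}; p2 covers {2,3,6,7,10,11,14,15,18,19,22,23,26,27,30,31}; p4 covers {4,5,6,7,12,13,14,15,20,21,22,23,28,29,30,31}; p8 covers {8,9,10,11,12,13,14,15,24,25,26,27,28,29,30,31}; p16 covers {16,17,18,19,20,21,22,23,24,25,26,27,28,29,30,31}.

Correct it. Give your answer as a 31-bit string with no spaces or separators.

s1 (pos 1,3,5,7,9,11,13,15,17,19,21,23,25,27,29,31): 0⊕1⊕1⊕1⊕1⊕0⊕0⊕0⊕0⊕1⊕0⊕1⊕0⊕0⊕0⊕1 = 1
s2 (pos 2,3,6,7,10,11,14,15,18,19,22,23,26,27,30,31): 1⊕1⊕1⊕1⊕1⊕0⊕0⊕0⊕0⊕1⊕1⊕1⊕1⊕0⊕1⊕1 = 1
s4 (pos 4,5,6,7,12,13,14,15,20,21,22,23,28,29,30,31): 0⊕1⊕1⊕1⊕1⊕0⊕0⊕0⊕0⊕0⊕1⊕1⊕1⊕0⊕1⊕1 = 1
s8 (pos 8,9,10,11,12,13,14,15,24,25,26,27,28,29,30,31): 1⊕1⊕1⊕0⊕1⊕0⊕0⊕0⊕0⊕0⊕1⊕0⊕1⊕0⊕1⊕1 = 0
s16 (pos 16,17,18,19,20,21,22,23,24,25,26,27,28,29,30,31): 0⊕0⊕0⊕1⊕0⊕0⊕1⊕1⊕0⊕0⊕1⊕0⊕1⊕0⊕1⊕1 = 1
Syndrome s16…s1 = 10111 → error at position 23.
Flip position 23: 0110111111010000001001100101011 → 0110111111010000001001000101011

0110111111010000001001000101011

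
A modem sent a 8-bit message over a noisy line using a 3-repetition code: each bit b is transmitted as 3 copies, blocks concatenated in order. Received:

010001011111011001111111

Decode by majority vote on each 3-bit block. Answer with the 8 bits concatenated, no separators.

00111011

Block 1 (010): 1 one → 0
Block 2 (001): 1 one → 0
Block 3 (011): 2 ones → 1
Block 4 (111): 3 ones → 1
Block 5 (011): 2 ones → 1
Block 6 (001): 1 one → 0
Block 7 (111): 3 ones → 1
Block 8 (111): 3 ones → 1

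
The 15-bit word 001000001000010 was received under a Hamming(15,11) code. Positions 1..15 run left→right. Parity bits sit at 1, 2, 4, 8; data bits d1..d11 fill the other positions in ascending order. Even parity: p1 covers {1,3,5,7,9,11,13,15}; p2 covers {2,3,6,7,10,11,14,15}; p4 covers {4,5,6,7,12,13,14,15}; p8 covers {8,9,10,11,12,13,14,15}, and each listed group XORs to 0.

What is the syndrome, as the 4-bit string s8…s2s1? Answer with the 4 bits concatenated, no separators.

s1 (pos 1,3,5,7,9,11,13,15): 0⊕1⊕0⊕0⊕1⊕0⊕0⊕0 = 0
s2 (pos 2,3,6,7,10,11,14,15): 0⊕1⊕0⊕0⊕0⊕0⊕1⊕0 = 0
s4 (pos 4,5,6,7,12,13,14,15): 0⊕0⊕0⊕0⊕0⊕0⊕1⊕0 = 1
s8 (pos 8,9,10,11,12,13,14,15): 0⊕1⊕0⊕0⊕0⊕0⊕1⊕0 = 0
Syndrome s8…s1 = 0100 → error at position 4.

0100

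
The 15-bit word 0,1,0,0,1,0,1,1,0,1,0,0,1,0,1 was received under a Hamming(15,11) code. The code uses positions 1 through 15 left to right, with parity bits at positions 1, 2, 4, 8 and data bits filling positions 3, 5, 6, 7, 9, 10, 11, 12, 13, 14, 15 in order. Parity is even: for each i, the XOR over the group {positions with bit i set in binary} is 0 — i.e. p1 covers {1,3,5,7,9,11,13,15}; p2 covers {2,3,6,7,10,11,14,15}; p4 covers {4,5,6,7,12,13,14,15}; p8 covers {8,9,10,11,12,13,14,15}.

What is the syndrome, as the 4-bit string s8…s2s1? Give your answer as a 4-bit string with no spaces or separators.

0000

s1 (pos 1,3,5,7,9,11,13,15): 0⊕0⊕1⊕1⊕0⊕0⊕1⊕1 = 0
s2 (pos 2,3,6,7,10,11,14,15): 1⊕0⊕0⊕1⊕1⊕0⊕0⊕1 = 0
s4 (pos 4,5,6,7,12,13,14,15): 0⊕1⊕0⊕1⊕0⊕1⊕0⊕1 = 0
s8 (pos 8,9,10,11,12,13,14,15): 1⊕0⊕1⊕0⊕0⊕1⊕0⊕1 = 0
Syndrome s8…s1 = 0000 → no error.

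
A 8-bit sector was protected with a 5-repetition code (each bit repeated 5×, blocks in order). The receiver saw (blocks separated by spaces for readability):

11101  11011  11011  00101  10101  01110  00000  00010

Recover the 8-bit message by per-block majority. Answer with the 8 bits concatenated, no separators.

Block 1 (11101): 4 ones → 1
Block 2 (11011): 4 ones → 1
Block 3 (11011): 4 ones → 1
Block 4 (00101): 2 ones → 0
Block 5 (10101): 3 ones → 1
Block 6 (01110): 3 ones → 1
Block 7 (00000): 0 ones → 0
Block 8 (00010): 1 one → 0

11101100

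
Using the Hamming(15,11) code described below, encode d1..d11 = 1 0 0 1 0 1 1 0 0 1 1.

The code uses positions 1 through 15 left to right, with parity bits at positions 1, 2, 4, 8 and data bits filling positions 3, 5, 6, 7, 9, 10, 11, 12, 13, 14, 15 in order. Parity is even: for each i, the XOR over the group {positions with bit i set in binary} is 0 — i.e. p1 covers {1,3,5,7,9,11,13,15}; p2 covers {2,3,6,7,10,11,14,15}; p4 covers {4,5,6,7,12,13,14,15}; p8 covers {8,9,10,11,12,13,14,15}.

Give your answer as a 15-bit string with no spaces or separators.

001100100110011

Place data at non-parity positions: p1 p2 1 p4 0 0 1 p8 0 1 1 0 0 1 1
p1 (pos 1,3,5,7,9,11,13,15): XOR of data positions = 1⊕0⊕1⊕0⊕1⊕0⊕1 = 0
p2 (pos 2,3,6,7,10,11,14,15): XOR of data positions = 1⊕0⊕1⊕1⊕1⊕1⊕1 = 0
p4 (pos 4,5,6,7,12,13,14,15): XOR of data positions = 0⊕0⊕1⊕0⊕0⊕1⊕1 = 1
p8 (pos 8,9,10,11,12,13,14,15): XOR of data positions = 0⊕1⊕1⊕0⊕0⊕1⊕1 = 0
Codeword: 001100100110011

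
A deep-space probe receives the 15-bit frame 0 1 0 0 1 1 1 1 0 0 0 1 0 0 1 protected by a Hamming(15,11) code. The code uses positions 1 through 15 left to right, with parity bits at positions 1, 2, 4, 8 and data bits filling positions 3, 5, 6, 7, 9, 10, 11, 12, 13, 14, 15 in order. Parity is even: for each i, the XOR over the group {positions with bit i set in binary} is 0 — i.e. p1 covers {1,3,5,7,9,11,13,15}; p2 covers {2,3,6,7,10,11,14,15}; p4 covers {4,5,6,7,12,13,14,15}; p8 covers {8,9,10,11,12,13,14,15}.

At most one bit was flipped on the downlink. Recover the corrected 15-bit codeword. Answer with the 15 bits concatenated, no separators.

s1 (pos 1,3,5,7,9,11,13,15): 0⊕0⊕1⊕1⊕0⊕0⊕0⊕1 = 1
s2 (pos 2,3,6,7,10,11,14,15): 1⊕0⊕1⊕1⊕0⊕0⊕0⊕1 = 0
s4 (pos 4,5,6,7,12,13,14,15): 0⊕1⊕1⊕1⊕1⊕0⊕0⊕1 = 1
s8 (pos 8,9,10,11,12,13,14,15): 1⊕0⊕0⊕0⊕1⊕0⊕0⊕1 = 1
Syndrome s8…s1 = 1101 → error at position 13.
Flip position 13: 010011110001001 → 010011110001101

010011110001101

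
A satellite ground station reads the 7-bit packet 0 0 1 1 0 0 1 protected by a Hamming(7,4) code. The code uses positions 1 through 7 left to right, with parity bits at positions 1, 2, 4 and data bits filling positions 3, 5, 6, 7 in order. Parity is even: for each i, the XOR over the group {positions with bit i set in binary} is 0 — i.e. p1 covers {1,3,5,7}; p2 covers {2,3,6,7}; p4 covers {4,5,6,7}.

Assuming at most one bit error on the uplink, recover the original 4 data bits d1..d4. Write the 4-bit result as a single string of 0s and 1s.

1001

s1 (pos 1,3,5,7): 0⊕1⊕0⊕1 = 0
s2 (pos 2,3,6,7): 0⊕1⊕0⊕1 = 0
s4 (pos 4,5,6,7): 1⊕0⊕0⊕1 = 0
Syndrome s4…s1 = 000 → no error.
Read data bits from positions 3,5,6,7: 1001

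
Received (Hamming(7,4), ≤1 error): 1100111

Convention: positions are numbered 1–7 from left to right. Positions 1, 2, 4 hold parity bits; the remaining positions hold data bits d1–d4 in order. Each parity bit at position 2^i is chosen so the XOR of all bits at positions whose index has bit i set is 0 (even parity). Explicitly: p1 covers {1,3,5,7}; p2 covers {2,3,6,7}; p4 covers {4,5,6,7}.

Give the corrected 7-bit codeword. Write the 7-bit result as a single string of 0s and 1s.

1100110

s1 (pos 1,3,5,7): 1⊕0⊕1⊕1 = 1
s2 (pos 2,3,6,7): 1⊕0⊕1⊕1 = 1
s4 (pos 4,5,6,7): 0⊕1⊕1⊕1 = 1
Syndrome s4…s1 = 111 → error at position 7.
Flip position 7: 1100111 → 1100110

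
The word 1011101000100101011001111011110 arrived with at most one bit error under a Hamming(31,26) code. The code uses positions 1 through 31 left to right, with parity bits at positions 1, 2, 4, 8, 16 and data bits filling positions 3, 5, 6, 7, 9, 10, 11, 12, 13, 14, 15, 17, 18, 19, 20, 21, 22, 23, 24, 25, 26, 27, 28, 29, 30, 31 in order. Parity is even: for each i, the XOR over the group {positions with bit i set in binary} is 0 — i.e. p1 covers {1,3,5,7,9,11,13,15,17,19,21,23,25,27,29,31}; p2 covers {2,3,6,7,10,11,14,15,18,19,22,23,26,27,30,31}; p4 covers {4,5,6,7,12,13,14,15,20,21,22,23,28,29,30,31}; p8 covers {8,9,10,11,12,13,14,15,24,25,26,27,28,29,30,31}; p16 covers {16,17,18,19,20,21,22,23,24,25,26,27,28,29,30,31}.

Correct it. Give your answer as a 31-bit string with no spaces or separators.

1011101000100101011101111011110

s1 (pos 1,3,5,7,9,11,13,15,17,19,21,23,25,27,29,31): 1⊕1⊕1⊕1⊕0⊕1⊕0⊕0⊕0⊕1⊕0⊕1⊕1⊕1⊕1⊕0 = 0
s2 (pos 2,3,6,7,10,11,14,15,18,19,22,23,26,27,30,31): 0⊕1⊕0⊕1⊕0⊕1⊕1⊕0⊕1⊕1⊕1⊕1⊕0⊕1⊕1⊕0 = 0
s4 (pos 4,5,6,7,12,13,14,15,20,21,22,23,28,29,30,31): 1⊕1⊕0⊕1⊕0⊕0⊕1⊕0⊕0⊕0⊕1⊕1⊕1⊕1⊕1⊕0 = 1
s8 (pos 8,9,10,11,12,13,14,15,24,25,26,27,28,29,30,31): 0⊕0⊕0⊕1⊕0⊕0⊕1⊕0⊕1⊕1⊕0⊕1⊕1⊕1⊕1⊕0 = 0
s16 (pos 16,17,18,19,20,21,22,23,24,25,26,27,28,29,30,31): 1⊕0⊕1⊕1⊕0⊕0⊕1⊕1⊕1⊕1⊕0⊕1⊕1⊕1⊕1⊕0 = 1
Syndrome s16…s1 = 10100 → error at position 20.
Flip position 20: 1011101000100101011001111011110 → 1011101000100101011101111011110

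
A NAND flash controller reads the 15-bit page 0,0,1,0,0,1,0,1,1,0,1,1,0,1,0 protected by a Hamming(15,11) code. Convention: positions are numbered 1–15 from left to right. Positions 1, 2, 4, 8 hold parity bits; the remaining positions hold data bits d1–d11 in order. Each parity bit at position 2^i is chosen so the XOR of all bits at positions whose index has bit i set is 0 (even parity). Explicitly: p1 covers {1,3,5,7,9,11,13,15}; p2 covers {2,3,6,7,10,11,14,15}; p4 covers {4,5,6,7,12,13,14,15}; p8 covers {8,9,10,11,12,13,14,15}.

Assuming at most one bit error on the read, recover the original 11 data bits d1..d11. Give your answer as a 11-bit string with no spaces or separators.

10101011110

s1 (pos 1,3,5,7,9,11,13,15): 0⊕1⊕0⊕0⊕1⊕1⊕0⊕0 = 1
s2 (pos 2,3,6,7,10,11,14,15): 0⊕1⊕1⊕0⊕0⊕1⊕1⊕0 = 0
s4 (pos 4,5,6,7,12,13,14,15): 0⊕0⊕1⊕0⊕1⊕0⊕1⊕0 = 1
s8 (pos 8,9,10,11,12,13,14,15): 1⊕1⊕0⊕1⊕1⊕0⊕1⊕0 = 1
Syndrome s8…s1 = 1101 → error at position 13.
Flip position 13: 001001011011010 → 001001011011110
Read data bits from positions 3,5,6,7,9,10,11,12,13,14,15: 10101011110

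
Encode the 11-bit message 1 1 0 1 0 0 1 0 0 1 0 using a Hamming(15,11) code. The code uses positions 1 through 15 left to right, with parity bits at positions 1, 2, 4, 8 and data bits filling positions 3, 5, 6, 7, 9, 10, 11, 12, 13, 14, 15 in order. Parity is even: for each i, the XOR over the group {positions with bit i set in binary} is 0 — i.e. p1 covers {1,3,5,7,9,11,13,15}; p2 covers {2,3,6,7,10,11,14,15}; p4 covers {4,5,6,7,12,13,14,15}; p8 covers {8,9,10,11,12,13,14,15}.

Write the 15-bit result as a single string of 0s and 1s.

Place data at non-parity positions: p1 p2 1 p4 1 0 1 p8 0 0 1 0 0 1 0
p1 (pos 1,3,5,7,9,11,13,15): XOR of data positions = 1⊕1⊕1⊕0⊕1⊕0⊕0 = 0
p2 (pos 2,3,6,7,10,11,14,15): XOR of data positions = 1⊕0⊕1⊕0⊕1⊕1⊕0 = 0
p4 (pos 4,5,6,7,12,13,14,15): XOR of data positions = 1⊕0⊕1⊕0⊕0⊕1⊕0 = 1
p8 (pos 8,9,10,11,12,13,14,15): XOR of data positions = 0⊕0⊕1⊕0⊕0⊕1⊕0 = 0
Codeword: 001110100010010

001110100010010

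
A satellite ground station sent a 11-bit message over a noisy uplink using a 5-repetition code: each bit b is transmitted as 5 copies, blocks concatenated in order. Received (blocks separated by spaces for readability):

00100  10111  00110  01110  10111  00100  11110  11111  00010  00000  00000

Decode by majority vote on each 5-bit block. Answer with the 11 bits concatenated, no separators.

01011011000

Block 1 (00100): 1 one → 0
Block 2 (10111): 4 ones → 1
Block 3 (00110): 2 ones → 0
Block 4 (01110): 3 ones → 1
Block 5 (10111): 4 ones → 1
Block 6 (00100): 1 one → 0
Block 7 (11110): 4 ones → 1
Block 8 (11111): 5 ones → 1
Block 9 (00010): 1 one → 0
Block 10 (00000): 0 ones → 0
Block 11 (00000): 0 ones → 0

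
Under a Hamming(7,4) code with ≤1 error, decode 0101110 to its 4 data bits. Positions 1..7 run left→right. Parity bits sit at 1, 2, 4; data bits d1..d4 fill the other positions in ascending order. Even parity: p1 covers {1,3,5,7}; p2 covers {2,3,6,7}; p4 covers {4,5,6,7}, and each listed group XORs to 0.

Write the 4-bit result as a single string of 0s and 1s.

s1 (pos 1,3,5,7): 0⊕0⊕1⊕0 = 1
s2 (pos 2,3,6,7): 1⊕0⊕1⊕0 = 0
s4 (pos 4,5,6,7): 1⊕1⊕1⊕0 = 1
Syndrome s4…s1 = 101 → error at position 5.
Flip position 5: 0101110 → 0101010
Read data bits from positions 3,5,6,7: 0010

0010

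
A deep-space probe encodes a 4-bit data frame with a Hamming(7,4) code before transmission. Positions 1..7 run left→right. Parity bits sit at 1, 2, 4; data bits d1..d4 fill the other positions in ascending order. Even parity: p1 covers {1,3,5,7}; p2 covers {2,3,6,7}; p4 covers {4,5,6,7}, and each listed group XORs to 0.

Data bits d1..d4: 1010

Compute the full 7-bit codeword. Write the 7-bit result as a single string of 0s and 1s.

Place data at non-parity positions: p1 p2 1 p4 0 1 0
p1 (pos 1,3,5,7): XOR of data positions = 1⊕0⊕0 = 1
p2 (pos 2,3,6,7): XOR of data positions = 1⊕1⊕0 = 0
p4 (pos 4,5,6,7): XOR of data positions = 0⊕1⊕0 = 1
Codeword: 1011010

1011010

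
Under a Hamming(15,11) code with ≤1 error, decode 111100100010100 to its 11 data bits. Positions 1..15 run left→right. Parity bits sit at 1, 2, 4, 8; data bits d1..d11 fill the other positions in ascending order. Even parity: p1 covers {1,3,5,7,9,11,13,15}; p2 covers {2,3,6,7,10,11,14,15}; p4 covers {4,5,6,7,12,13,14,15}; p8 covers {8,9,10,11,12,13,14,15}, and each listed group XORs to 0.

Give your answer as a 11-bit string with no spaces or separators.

s1 (pos 1,3,5,7,9,11,13,15): 1⊕1⊕0⊕1⊕0⊕1⊕1⊕0 = 1
s2 (pos 2,3,6,7,10,11,14,15): 1⊕1⊕0⊕1⊕0⊕1⊕0⊕0 = 0
s4 (pos 4,5,6,7,12,13,14,15): 1⊕0⊕0⊕1⊕0⊕1⊕0⊕0 = 1
s8 (pos 8,9,10,11,12,13,14,15): 0⊕0⊕0⊕1⊕0⊕1⊕0⊕0 = 0
Syndrome s8…s1 = 0101 → error at position 5.
Flip position 5: 111100100010100 → 111110100010100
Read data bits from positions 3,5,6,7,9,10,11,12,13,14,15: 11010010100

11010010100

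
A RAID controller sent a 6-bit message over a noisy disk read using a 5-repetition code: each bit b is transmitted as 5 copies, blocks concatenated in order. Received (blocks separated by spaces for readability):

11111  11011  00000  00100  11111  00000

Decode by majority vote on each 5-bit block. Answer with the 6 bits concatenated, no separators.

Block 1 (11111): 5 ones → 1
Block 2 (11011): 4 ones → 1
Block 3 (00000): 0 ones → 0
Block 4 (00100): 1 one → 0
Block 5 (11111): 5 ones → 1
Block 6 (00000): 0 ones → 0

110010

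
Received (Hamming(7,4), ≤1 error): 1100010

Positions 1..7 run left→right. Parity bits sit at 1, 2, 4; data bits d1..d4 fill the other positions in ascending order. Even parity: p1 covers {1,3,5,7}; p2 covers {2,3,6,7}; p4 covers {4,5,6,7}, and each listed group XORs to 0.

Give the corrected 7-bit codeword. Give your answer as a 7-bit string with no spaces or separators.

s1 (pos 1,3,5,7): 1⊕0⊕0⊕0 = 1
s2 (pos 2,3,6,7): 1⊕0⊕1⊕0 = 0
s4 (pos 4,5,6,7): 0⊕0⊕1⊕0 = 1
Syndrome s4…s1 = 101 → error at position 5.
Flip position 5: 1100010 → 1100110

1100110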